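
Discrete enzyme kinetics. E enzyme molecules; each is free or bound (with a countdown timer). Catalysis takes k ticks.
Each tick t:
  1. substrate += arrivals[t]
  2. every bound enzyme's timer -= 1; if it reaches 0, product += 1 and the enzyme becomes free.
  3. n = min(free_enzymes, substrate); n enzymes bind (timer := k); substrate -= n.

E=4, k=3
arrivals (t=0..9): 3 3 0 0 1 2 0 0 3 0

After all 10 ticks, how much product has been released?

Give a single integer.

t=0: arr=3 -> substrate=0 bound=3 product=0
t=1: arr=3 -> substrate=2 bound=4 product=0
t=2: arr=0 -> substrate=2 bound=4 product=0
t=3: arr=0 -> substrate=0 bound=3 product=3
t=4: arr=1 -> substrate=0 bound=3 product=4
t=5: arr=2 -> substrate=1 bound=4 product=4
t=6: arr=0 -> substrate=0 bound=3 product=6
t=7: arr=0 -> substrate=0 bound=2 product=7
t=8: arr=3 -> substrate=0 bound=4 product=8
t=9: arr=0 -> substrate=0 bound=3 product=9

Answer: 9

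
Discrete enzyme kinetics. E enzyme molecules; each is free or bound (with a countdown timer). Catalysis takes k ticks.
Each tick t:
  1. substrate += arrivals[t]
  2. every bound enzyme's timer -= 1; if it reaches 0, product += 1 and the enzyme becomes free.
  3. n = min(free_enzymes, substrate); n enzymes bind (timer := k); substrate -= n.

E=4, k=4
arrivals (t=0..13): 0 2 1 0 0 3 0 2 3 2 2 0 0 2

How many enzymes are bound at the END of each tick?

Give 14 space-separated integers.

t=0: arr=0 -> substrate=0 bound=0 product=0
t=1: arr=2 -> substrate=0 bound=2 product=0
t=2: arr=1 -> substrate=0 bound=3 product=0
t=3: arr=0 -> substrate=0 bound=3 product=0
t=4: arr=0 -> substrate=0 bound=3 product=0
t=5: arr=3 -> substrate=0 bound=4 product=2
t=6: arr=0 -> substrate=0 bound=3 product=3
t=7: arr=2 -> substrate=1 bound=4 product=3
t=8: arr=3 -> substrate=4 bound=4 product=3
t=9: arr=2 -> substrate=3 bound=4 product=6
t=10: arr=2 -> substrate=5 bound=4 product=6
t=11: arr=0 -> substrate=4 bound=4 product=7
t=12: arr=0 -> substrate=4 bound=4 product=7
t=13: arr=2 -> substrate=3 bound=4 product=10

Answer: 0 2 3 3 3 4 3 4 4 4 4 4 4 4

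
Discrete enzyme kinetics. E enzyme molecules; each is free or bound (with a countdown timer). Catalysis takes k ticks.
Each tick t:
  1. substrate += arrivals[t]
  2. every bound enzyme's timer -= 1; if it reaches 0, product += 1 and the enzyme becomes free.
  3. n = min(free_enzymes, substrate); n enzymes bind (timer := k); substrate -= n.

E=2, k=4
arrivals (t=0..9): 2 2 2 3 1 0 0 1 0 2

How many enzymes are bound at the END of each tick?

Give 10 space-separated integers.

t=0: arr=2 -> substrate=0 bound=2 product=0
t=1: arr=2 -> substrate=2 bound=2 product=0
t=2: arr=2 -> substrate=4 bound=2 product=0
t=3: arr=3 -> substrate=7 bound=2 product=0
t=4: arr=1 -> substrate=6 bound=2 product=2
t=5: arr=0 -> substrate=6 bound=2 product=2
t=6: arr=0 -> substrate=6 bound=2 product=2
t=7: arr=1 -> substrate=7 bound=2 product=2
t=8: arr=0 -> substrate=5 bound=2 product=4
t=9: arr=2 -> substrate=7 bound=2 product=4

Answer: 2 2 2 2 2 2 2 2 2 2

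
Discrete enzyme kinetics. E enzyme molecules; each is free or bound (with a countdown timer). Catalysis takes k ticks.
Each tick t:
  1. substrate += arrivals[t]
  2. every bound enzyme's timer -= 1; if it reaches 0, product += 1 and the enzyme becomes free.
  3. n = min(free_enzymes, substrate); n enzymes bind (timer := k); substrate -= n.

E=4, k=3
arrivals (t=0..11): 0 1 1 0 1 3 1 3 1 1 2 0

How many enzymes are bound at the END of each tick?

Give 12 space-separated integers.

Answer: 0 1 2 2 2 4 4 4 4 4 4 4

Derivation:
t=0: arr=0 -> substrate=0 bound=0 product=0
t=1: arr=1 -> substrate=0 bound=1 product=0
t=2: arr=1 -> substrate=0 bound=2 product=0
t=3: arr=0 -> substrate=0 bound=2 product=0
t=4: arr=1 -> substrate=0 bound=2 product=1
t=5: arr=3 -> substrate=0 bound=4 product=2
t=6: arr=1 -> substrate=1 bound=4 product=2
t=7: arr=3 -> substrate=3 bound=4 product=3
t=8: arr=1 -> substrate=1 bound=4 product=6
t=9: arr=1 -> substrate=2 bound=4 product=6
t=10: arr=2 -> substrate=3 bound=4 product=7
t=11: arr=0 -> substrate=0 bound=4 product=10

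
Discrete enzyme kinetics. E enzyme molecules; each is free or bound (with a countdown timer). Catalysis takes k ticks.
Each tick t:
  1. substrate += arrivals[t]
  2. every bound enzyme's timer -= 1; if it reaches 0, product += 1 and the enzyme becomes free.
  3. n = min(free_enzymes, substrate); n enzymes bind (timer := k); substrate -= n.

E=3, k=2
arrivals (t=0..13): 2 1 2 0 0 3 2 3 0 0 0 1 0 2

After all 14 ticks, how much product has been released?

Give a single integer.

Answer: 14

Derivation:
t=0: arr=2 -> substrate=0 bound=2 product=0
t=1: arr=1 -> substrate=0 bound=3 product=0
t=2: arr=2 -> substrate=0 bound=3 product=2
t=3: arr=0 -> substrate=0 bound=2 product=3
t=4: arr=0 -> substrate=0 bound=0 product=5
t=5: arr=3 -> substrate=0 bound=3 product=5
t=6: arr=2 -> substrate=2 bound=3 product=5
t=7: arr=3 -> substrate=2 bound=3 product=8
t=8: arr=0 -> substrate=2 bound=3 product=8
t=9: arr=0 -> substrate=0 bound=2 product=11
t=10: arr=0 -> substrate=0 bound=2 product=11
t=11: arr=1 -> substrate=0 bound=1 product=13
t=12: arr=0 -> substrate=0 bound=1 product=13
t=13: arr=2 -> substrate=0 bound=2 product=14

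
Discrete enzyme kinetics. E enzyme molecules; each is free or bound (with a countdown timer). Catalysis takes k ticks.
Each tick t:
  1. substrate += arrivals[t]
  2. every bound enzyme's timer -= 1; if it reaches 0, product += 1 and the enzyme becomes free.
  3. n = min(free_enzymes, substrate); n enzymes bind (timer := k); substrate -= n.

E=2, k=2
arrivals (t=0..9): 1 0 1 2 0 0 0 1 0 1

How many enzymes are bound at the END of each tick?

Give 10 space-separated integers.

Answer: 1 1 1 2 2 1 0 1 1 1

Derivation:
t=0: arr=1 -> substrate=0 bound=1 product=0
t=1: arr=0 -> substrate=0 bound=1 product=0
t=2: arr=1 -> substrate=0 bound=1 product=1
t=3: arr=2 -> substrate=1 bound=2 product=1
t=4: arr=0 -> substrate=0 bound=2 product=2
t=5: arr=0 -> substrate=0 bound=1 product=3
t=6: arr=0 -> substrate=0 bound=0 product=4
t=7: arr=1 -> substrate=0 bound=1 product=4
t=8: arr=0 -> substrate=0 bound=1 product=4
t=9: arr=1 -> substrate=0 bound=1 product=5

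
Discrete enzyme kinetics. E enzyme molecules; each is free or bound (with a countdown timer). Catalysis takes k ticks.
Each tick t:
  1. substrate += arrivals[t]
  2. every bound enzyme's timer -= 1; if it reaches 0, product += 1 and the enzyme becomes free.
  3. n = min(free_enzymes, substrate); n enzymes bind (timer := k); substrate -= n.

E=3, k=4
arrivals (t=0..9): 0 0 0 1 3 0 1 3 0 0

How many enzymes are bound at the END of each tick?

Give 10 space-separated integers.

Answer: 0 0 0 1 3 3 3 3 3 3

Derivation:
t=0: arr=0 -> substrate=0 bound=0 product=0
t=1: arr=0 -> substrate=0 bound=0 product=0
t=2: arr=0 -> substrate=0 bound=0 product=0
t=3: arr=1 -> substrate=0 bound=1 product=0
t=4: arr=3 -> substrate=1 bound=3 product=0
t=5: arr=0 -> substrate=1 bound=3 product=0
t=6: arr=1 -> substrate=2 bound=3 product=0
t=7: arr=3 -> substrate=4 bound=3 product=1
t=8: arr=0 -> substrate=2 bound=3 product=3
t=9: arr=0 -> substrate=2 bound=3 product=3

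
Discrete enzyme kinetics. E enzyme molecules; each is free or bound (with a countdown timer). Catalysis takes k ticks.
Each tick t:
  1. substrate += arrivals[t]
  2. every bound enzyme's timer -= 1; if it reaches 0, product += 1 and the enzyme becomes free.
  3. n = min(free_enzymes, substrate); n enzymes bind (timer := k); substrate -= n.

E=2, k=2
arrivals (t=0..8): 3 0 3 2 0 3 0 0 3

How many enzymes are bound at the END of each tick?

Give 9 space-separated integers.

Answer: 2 2 2 2 2 2 2 2 2

Derivation:
t=0: arr=3 -> substrate=1 bound=2 product=0
t=1: arr=0 -> substrate=1 bound=2 product=0
t=2: arr=3 -> substrate=2 bound=2 product=2
t=3: arr=2 -> substrate=4 bound=2 product=2
t=4: arr=0 -> substrate=2 bound=2 product=4
t=5: arr=3 -> substrate=5 bound=2 product=4
t=6: arr=0 -> substrate=3 bound=2 product=6
t=7: arr=0 -> substrate=3 bound=2 product=6
t=8: arr=3 -> substrate=4 bound=2 product=8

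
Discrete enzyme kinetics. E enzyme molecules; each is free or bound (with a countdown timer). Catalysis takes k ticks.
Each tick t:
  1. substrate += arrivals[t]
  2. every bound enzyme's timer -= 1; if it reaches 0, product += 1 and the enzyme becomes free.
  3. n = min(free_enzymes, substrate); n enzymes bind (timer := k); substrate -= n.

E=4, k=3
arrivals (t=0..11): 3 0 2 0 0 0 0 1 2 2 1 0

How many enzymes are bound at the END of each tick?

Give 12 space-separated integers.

t=0: arr=3 -> substrate=0 bound=3 product=0
t=1: arr=0 -> substrate=0 bound=3 product=0
t=2: arr=2 -> substrate=1 bound=4 product=0
t=3: arr=0 -> substrate=0 bound=2 product=3
t=4: arr=0 -> substrate=0 bound=2 product=3
t=5: arr=0 -> substrate=0 bound=1 product=4
t=6: arr=0 -> substrate=0 bound=0 product=5
t=7: arr=1 -> substrate=0 bound=1 product=5
t=8: arr=2 -> substrate=0 bound=3 product=5
t=9: arr=2 -> substrate=1 bound=4 product=5
t=10: arr=1 -> substrate=1 bound=4 product=6
t=11: arr=0 -> substrate=0 bound=3 product=8

Answer: 3 3 4 2 2 1 0 1 3 4 4 3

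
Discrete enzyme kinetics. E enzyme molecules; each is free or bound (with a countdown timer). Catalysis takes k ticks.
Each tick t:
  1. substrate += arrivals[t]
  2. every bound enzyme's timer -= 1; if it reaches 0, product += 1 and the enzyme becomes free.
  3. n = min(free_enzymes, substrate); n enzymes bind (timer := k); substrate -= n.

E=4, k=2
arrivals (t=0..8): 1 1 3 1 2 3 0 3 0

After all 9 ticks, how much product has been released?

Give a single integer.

Answer: 11

Derivation:
t=0: arr=1 -> substrate=0 bound=1 product=0
t=1: arr=1 -> substrate=0 bound=2 product=0
t=2: arr=3 -> substrate=0 bound=4 product=1
t=3: arr=1 -> substrate=0 bound=4 product=2
t=4: arr=2 -> substrate=0 bound=3 product=5
t=5: arr=3 -> substrate=1 bound=4 product=6
t=6: arr=0 -> substrate=0 bound=3 product=8
t=7: arr=3 -> substrate=0 bound=4 product=10
t=8: arr=0 -> substrate=0 bound=3 product=11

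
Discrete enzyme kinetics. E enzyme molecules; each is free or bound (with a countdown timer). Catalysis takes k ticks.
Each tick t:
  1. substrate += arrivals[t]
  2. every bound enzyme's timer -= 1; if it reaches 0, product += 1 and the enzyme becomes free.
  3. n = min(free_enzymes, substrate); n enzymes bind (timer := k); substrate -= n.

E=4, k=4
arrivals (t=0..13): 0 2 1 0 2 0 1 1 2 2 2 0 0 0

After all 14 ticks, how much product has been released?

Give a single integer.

Answer: 9

Derivation:
t=0: arr=0 -> substrate=0 bound=0 product=0
t=1: arr=2 -> substrate=0 bound=2 product=0
t=2: arr=1 -> substrate=0 bound=3 product=0
t=3: arr=0 -> substrate=0 bound=3 product=0
t=4: arr=2 -> substrate=1 bound=4 product=0
t=5: arr=0 -> substrate=0 bound=3 product=2
t=6: arr=1 -> substrate=0 bound=3 product=3
t=7: arr=1 -> substrate=0 bound=4 product=3
t=8: arr=2 -> substrate=1 bound=4 product=4
t=9: arr=2 -> substrate=2 bound=4 product=5
t=10: arr=2 -> substrate=3 bound=4 product=6
t=11: arr=0 -> substrate=2 bound=4 product=7
t=12: arr=0 -> substrate=1 bound=4 product=8
t=13: arr=0 -> substrate=0 bound=4 product=9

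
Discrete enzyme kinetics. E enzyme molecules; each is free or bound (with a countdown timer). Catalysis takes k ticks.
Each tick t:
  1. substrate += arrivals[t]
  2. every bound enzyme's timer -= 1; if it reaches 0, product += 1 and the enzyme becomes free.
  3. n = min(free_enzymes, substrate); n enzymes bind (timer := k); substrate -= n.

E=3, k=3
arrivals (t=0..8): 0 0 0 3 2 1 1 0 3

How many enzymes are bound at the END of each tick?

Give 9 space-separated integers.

Answer: 0 0 0 3 3 3 3 3 3

Derivation:
t=0: arr=0 -> substrate=0 bound=0 product=0
t=1: arr=0 -> substrate=0 bound=0 product=0
t=2: arr=0 -> substrate=0 bound=0 product=0
t=3: arr=3 -> substrate=0 bound=3 product=0
t=4: arr=2 -> substrate=2 bound=3 product=0
t=5: arr=1 -> substrate=3 bound=3 product=0
t=6: arr=1 -> substrate=1 bound=3 product=3
t=7: arr=0 -> substrate=1 bound=3 product=3
t=8: arr=3 -> substrate=4 bound=3 product=3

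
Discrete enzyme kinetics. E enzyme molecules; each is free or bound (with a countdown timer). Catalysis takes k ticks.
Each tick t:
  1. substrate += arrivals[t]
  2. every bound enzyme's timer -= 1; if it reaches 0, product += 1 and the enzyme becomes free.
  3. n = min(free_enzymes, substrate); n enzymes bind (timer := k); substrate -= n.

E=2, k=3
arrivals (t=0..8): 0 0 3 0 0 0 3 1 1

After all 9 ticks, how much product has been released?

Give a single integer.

Answer: 3

Derivation:
t=0: arr=0 -> substrate=0 bound=0 product=0
t=1: arr=0 -> substrate=0 bound=0 product=0
t=2: arr=3 -> substrate=1 bound=2 product=0
t=3: arr=0 -> substrate=1 bound=2 product=0
t=4: arr=0 -> substrate=1 bound=2 product=0
t=5: arr=0 -> substrate=0 bound=1 product=2
t=6: arr=3 -> substrate=2 bound=2 product=2
t=7: arr=1 -> substrate=3 bound=2 product=2
t=8: arr=1 -> substrate=3 bound=2 product=3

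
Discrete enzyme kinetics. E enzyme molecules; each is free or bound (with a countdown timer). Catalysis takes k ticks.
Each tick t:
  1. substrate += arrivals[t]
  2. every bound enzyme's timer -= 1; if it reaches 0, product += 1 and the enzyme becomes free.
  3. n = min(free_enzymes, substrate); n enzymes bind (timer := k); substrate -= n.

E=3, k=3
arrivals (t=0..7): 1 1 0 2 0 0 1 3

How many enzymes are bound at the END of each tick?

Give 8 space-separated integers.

t=0: arr=1 -> substrate=0 bound=1 product=0
t=1: arr=1 -> substrate=0 bound=2 product=0
t=2: arr=0 -> substrate=0 bound=2 product=0
t=3: arr=2 -> substrate=0 bound=3 product=1
t=4: arr=0 -> substrate=0 bound=2 product=2
t=5: arr=0 -> substrate=0 bound=2 product=2
t=6: arr=1 -> substrate=0 bound=1 product=4
t=7: arr=3 -> substrate=1 bound=3 product=4

Answer: 1 2 2 3 2 2 1 3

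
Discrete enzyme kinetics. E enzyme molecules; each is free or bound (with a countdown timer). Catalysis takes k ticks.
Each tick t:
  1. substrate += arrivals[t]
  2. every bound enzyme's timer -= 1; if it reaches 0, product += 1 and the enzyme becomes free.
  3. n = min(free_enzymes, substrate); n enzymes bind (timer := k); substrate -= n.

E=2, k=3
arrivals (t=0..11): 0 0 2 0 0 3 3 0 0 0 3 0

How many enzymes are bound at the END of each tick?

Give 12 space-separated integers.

t=0: arr=0 -> substrate=0 bound=0 product=0
t=1: arr=0 -> substrate=0 bound=0 product=0
t=2: arr=2 -> substrate=0 bound=2 product=0
t=3: arr=0 -> substrate=0 bound=2 product=0
t=4: arr=0 -> substrate=0 bound=2 product=0
t=5: arr=3 -> substrate=1 bound=2 product=2
t=6: arr=3 -> substrate=4 bound=2 product=2
t=7: arr=0 -> substrate=4 bound=2 product=2
t=8: arr=0 -> substrate=2 bound=2 product=4
t=9: arr=0 -> substrate=2 bound=2 product=4
t=10: arr=3 -> substrate=5 bound=2 product=4
t=11: arr=0 -> substrate=3 bound=2 product=6

Answer: 0 0 2 2 2 2 2 2 2 2 2 2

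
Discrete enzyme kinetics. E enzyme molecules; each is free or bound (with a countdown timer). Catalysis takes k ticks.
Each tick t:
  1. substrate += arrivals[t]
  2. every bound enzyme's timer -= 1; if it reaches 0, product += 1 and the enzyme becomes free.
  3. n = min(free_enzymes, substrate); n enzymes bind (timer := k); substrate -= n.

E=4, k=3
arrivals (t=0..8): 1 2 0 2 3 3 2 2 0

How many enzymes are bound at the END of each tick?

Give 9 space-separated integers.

t=0: arr=1 -> substrate=0 bound=1 product=0
t=1: arr=2 -> substrate=0 bound=3 product=0
t=2: arr=0 -> substrate=0 bound=3 product=0
t=3: arr=2 -> substrate=0 bound=4 product=1
t=4: arr=3 -> substrate=1 bound=4 product=3
t=5: arr=3 -> substrate=4 bound=4 product=3
t=6: arr=2 -> substrate=4 bound=4 product=5
t=7: arr=2 -> substrate=4 bound=4 product=7
t=8: arr=0 -> substrate=4 bound=4 product=7

Answer: 1 3 3 4 4 4 4 4 4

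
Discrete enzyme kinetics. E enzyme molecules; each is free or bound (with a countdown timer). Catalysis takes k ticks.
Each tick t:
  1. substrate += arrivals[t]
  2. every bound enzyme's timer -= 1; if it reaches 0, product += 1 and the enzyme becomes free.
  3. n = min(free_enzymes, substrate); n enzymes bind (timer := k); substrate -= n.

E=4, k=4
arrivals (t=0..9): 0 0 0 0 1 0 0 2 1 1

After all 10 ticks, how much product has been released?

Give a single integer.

t=0: arr=0 -> substrate=0 bound=0 product=0
t=1: arr=0 -> substrate=0 bound=0 product=0
t=2: arr=0 -> substrate=0 bound=0 product=0
t=3: arr=0 -> substrate=0 bound=0 product=0
t=4: arr=1 -> substrate=0 bound=1 product=0
t=5: arr=0 -> substrate=0 bound=1 product=0
t=6: arr=0 -> substrate=0 bound=1 product=0
t=7: arr=2 -> substrate=0 bound=3 product=0
t=8: arr=1 -> substrate=0 bound=3 product=1
t=9: arr=1 -> substrate=0 bound=4 product=1

Answer: 1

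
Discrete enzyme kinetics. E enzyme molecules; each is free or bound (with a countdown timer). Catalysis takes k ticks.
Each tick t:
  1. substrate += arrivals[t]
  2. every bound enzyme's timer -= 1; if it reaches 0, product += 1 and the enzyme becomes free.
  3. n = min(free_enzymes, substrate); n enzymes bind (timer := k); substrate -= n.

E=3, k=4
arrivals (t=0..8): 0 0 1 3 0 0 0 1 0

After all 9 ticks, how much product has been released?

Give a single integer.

Answer: 3

Derivation:
t=0: arr=0 -> substrate=0 bound=0 product=0
t=1: arr=0 -> substrate=0 bound=0 product=0
t=2: arr=1 -> substrate=0 bound=1 product=0
t=3: arr=3 -> substrate=1 bound=3 product=0
t=4: arr=0 -> substrate=1 bound=3 product=0
t=5: arr=0 -> substrate=1 bound=3 product=0
t=6: arr=0 -> substrate=0 bound=3 product=1
t=7: arr=1 -> substrate=0 bound=2 product=3
t=8: arr=0 -> substrate=0 bound=2 product=3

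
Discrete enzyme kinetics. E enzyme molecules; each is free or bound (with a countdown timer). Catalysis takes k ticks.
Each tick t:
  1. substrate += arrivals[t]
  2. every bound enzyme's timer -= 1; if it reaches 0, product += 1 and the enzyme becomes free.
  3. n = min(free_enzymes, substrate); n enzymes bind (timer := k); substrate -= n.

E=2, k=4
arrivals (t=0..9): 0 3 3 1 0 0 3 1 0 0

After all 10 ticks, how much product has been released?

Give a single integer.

Answer: 4

Derivation:
t=0: arr=0 -> substrate=0 bound=0 product=0
t=1: arr=3 -> substrate=1 bound=2 product=0
t=2: arr=3 -> substrate=4 bound=2 product=0
t=3: arr=1 -> substrate=5 bound=2 product=0
t=4: arr=0 -> substrate=5 bound=2 product=0
t=5: arr=0 -> substrate=3 bound=2 product=2
t=6: arr=3 -> substrate=6 bound=2 product=2
t=7: arr=1 -> substrate=7 bound=2 product=2
t=8: arr=0 -> substrate=7 bound=2 product=2
t=9: arr=0 -> substrate=5 bound=2 product=4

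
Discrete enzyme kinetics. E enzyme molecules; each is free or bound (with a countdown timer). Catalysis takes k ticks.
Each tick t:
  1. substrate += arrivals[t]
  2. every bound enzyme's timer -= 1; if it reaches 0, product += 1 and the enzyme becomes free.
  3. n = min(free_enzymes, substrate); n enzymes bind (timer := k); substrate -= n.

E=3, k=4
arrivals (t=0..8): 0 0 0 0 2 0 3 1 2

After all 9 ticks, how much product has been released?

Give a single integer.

t=0: arr=0 -> substrate=0 bound=0 product=0
t=1: arr=0 -> substrate=0 bound=0 product=0
t=2: arr=0 -> substrate=0 bound=0 product=0
t=3: arr=0 -> substrate=0 bound=0 product=0
t=4: arr=2 -> substrate=0 bound=2 product=0
t=5: arr=0 -> substrate=0 bound=2 product=0
t=6: arr=3 -> substrate=2 bound=3 product=0
t=7: arr=1 -> substrate=3 bound=3 product=0
t=8: arr=2 -> substrate=3 bound=3 product=2

Answer: 2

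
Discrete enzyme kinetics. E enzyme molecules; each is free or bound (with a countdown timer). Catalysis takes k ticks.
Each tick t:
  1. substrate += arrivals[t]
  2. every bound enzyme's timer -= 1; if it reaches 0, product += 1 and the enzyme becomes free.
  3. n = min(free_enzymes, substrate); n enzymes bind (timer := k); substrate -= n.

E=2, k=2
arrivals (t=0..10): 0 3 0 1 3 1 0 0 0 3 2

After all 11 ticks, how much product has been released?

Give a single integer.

t=0: arr=0 -> substrate=0 bound=0 product=0
t=1: arr=3 -> substrate=1 bound=2 product=0
t=2: arr=0 -> substrate=1 bound=2 product=0
t=3: arr=1 -> substrate=0 bound=2 product=2
t=4: arr=3 -> substrate=3 bound=2 product=2
t=5: arr=1 -> substrate=2 bound=2 product=4
t=6: arr=0 -> substrate=2 bound=2 product=4
t=7: arr=0 -> substrate=0 bound=2 product=6
t=8: arr=0 -> substrate=0 bound=2 product=6
t=9: arr=3 -> substrate=1 bound=2 product=8
t=10: arr=2 -> substrate=3 bound=2 product=8

Answer: 8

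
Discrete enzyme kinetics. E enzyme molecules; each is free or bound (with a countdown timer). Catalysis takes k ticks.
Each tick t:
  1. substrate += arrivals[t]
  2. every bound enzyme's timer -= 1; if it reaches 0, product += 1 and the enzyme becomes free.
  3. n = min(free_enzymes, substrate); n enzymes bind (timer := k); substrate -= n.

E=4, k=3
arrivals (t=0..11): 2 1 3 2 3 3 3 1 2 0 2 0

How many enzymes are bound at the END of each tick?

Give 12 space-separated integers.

Answer: 2 3 4 4 4 4 4 4 4 4 4 4

Derivation:
t=0: arr=2 -> substrate=0 bound=2 product=0
t=1: arr=1 -> substrate=0 bound=3 product=0
t=2: arr=3 -> substrate=2 bound=4 product=0
t=3: arr=2 -> substrate=2 bound=4 product=2
t=4: arr=3 -> substrate=4 bound=4 product=3
t=5: arr=3 -> substrate=6 bound=4 product=4
t=6: arr=3 -> substrate=7 bound=4 product=6
t=7: arr=1 -> substrate=7 bound=4 product=7
t=8: arr=2 -> substrate=8 bound=4 product=8
t=9: arr=0 -> substrate=6 bound=4 product=10
t=10: arr=2 -> substrate=7 bound=4 product=11
t=11: arr=0 -> substrate=6 bound=4 product=12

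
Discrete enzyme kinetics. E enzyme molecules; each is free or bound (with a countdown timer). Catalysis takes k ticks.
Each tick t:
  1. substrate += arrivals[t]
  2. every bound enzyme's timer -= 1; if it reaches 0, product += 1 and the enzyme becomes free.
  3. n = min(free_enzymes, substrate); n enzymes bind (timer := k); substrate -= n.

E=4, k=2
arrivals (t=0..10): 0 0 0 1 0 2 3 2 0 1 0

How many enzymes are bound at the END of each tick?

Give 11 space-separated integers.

Answer: 0 0 0 1 1 2 4 4 3 2 1

Derivation:
t=0: arr=0 -> substrate=0 bound=0 product=0
t=1: arr=0 -> substrate=0 bound=0 product=0
t=2: arr=0 -> substrate=0 bound=0 product=0
t=3: arr=1 -> substrate=0 bound=1 product=0
t=4: arr=0 -> substrate=0 bound=1 product=0
t=5: arr=2 -> substrate=0 bound=2 product=1
t=6: arr=3 -> substrate=1 bound=4 product=1
t=7: arr=2 -> substrate=1 bound=4 product=3
t=8: arr=0 -> substrate=0 bound=3 product=5
t=9: arr=1 -> substrate=0 bound=2 product=7
t=10: arr=0 -> substrate=0 bound=1 product=8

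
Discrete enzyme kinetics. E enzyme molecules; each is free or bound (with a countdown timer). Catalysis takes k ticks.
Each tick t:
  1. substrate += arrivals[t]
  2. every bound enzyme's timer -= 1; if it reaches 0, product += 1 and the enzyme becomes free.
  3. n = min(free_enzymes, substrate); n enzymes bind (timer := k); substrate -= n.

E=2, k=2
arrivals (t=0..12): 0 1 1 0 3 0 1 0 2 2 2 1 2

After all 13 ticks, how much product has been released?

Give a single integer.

t=0: arr=0 -> substrate=0 bound=0 product=0
t=1: arr=1 -> substrate=0 bound=1 product=0
t=2: arr=1 -> substrate=0 bound=2 product=0
t=3: arr=0 -> substrate=0 bound=1 product=1
t=4: arr=3 -> substrate=1 bound=2 product=2
t=5: arr=0 -> substrate=1 bound=2 product=2
t=6: arr=1 -> substrate=0 bound=2 product=4
t=7: arr=0 -> substrate=0 bound=2 product=4
t=8: arr=2 -> substrate=0 bound=2 product=6
t=9: arr=2 -> substrate=2 bound=2 product=6
t=10: arr=2 -> substrate=2 bound=2 product=8
t=11: arr=1 -> substrate=3 bound=2 product=8
t=12: arr=2 -> substrate=3 bound=2 product=10

Answer: 10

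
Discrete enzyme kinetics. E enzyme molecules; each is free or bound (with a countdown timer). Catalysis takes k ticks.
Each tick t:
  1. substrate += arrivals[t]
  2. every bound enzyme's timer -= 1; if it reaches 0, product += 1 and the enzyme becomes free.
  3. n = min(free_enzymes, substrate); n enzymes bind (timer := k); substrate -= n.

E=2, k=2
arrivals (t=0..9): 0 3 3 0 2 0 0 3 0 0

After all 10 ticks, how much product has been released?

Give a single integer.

t=0: arr=0 -> substrate=0 bound=0 product=0
t=1: arr=3 -> substrate=1 bound=2 product=0
t=2: arr=3 -> substrate=4 bound=2 product=0
t=3: arr=0 -> substrate=2 bound=2 product=2
t=4: arr=2 -> substrate=4 bound=2 product=2
t=5: arr=0 -> substrate=2 bound=2 product=4
t=6: arr=0 -> substrate=2 bound=2 product=4
t=7: arr=3 -> substrate=3 bound=2 product=6
t=8: arr=0 -> substrate=3 bound=2 product=6
t=9: arr=0 -> substrate=1 bound=2 product=8

Answer: 8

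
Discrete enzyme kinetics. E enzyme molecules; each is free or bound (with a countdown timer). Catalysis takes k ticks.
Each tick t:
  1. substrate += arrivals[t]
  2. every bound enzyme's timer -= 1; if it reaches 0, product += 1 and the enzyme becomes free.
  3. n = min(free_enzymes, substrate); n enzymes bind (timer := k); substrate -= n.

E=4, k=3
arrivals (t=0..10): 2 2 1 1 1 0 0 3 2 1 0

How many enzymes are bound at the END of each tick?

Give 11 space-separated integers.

t=0: arr=2 -> substrate=0 bound=2 product=0
t=1: arr=2 -> substrate=0 bound=4 product=0
t=2: arr=1 -> substrate=1 bound=4 product=0
t=3: arr=1 -> substrate=0 bound=4 product=2
t=4: arr=1 -> substrate=0 bound=3 product=4
t=5: arr=0 -> substrate=0 bound=3 product=4
t=6: arr=0 -> substrate=0 bound=1 product=6
t=7: arr=3 -> substrate=0 bound=3 product=7
t=8: arr=2 -> substrate=1 bound=4 product=7
t=9: arr=1 -> substrate=2 bound=4 product=7
t=10: arr=0 -> substrate=0 bound=3 product=10

Answer: 2 4 4 4 3 3 1 3 4 4 3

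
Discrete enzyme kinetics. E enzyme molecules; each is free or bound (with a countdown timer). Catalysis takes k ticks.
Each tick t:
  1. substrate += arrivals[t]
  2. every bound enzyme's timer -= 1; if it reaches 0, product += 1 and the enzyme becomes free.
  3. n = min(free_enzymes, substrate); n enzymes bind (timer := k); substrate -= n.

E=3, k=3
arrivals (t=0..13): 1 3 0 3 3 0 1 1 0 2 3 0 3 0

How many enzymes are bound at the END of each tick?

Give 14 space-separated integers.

t=0: arr=1 -> substrate=0 bound=1 product=0
t=1: arr=3 -> substrate=1 bound=3 product=0
t=2: arr=0 -> substrate=1 bound=3 product=0
t=3: arr=3 -> substrate=3 bound=3 product=1
t=4: arr=3 -> substrate=4 bound=3 product=3
t=5: arr=0 -> substrate=4 bound=3 product=3
t=6: arr=1 -> substrate=4 bound=3 product=4
t=7: arr=1 -> substrate=3 bound=3 product=6
t=8: arr=0 -> substrate=3 bound=3 product=6
t=9: arr=2 -> substrate=4 bound=3 product=7
t=10: arr=3 -> substrate=5 bound=3 product=9
t=11: arr=0 -> substrate=5 bound=3 product=9
t=12: arr=3 -> substrate=7 bound=3 product=10
t=13: arr=0 -> substrate=5 bound=3 product=12

Answer: 1 3 3 3 3 3 3 3 3 3 3 3 3 3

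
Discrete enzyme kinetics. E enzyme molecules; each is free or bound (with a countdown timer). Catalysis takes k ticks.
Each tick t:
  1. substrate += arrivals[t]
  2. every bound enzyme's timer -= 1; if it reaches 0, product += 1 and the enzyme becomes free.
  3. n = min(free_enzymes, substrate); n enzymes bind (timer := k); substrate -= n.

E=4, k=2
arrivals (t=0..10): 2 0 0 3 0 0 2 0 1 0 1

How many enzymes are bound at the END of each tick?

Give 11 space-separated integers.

Answer: 2 2 0 3 3 0 2 2 1 1 1

Derivation:
t=0: arr=2 -> substrate=0 bound=2 product=0
t=1: arr=0 -> substrate=0 bound=2 product=0
t=2: arr=0 -> substrate=0 bound=0 product=2
t=3: arr=3 -> substrate=0 bound=3 product=2
t=4: arr=0 -> substrate=0 bound=3 product=2
t=5: arr=0 -> substrate=0 bound=0 product=5
t=6: arr=2 -> substrate=0 bound=2 product=5
t=7: arr=0 -> substrate=0 bound=2 product=5
t=8: arr=1 -> substrate=0 bound=1 product=7
t=9: arr=0 -> substrate=0 bound=1 product=7
t=10: arr=1 -> substrate=0 bound=1 product=8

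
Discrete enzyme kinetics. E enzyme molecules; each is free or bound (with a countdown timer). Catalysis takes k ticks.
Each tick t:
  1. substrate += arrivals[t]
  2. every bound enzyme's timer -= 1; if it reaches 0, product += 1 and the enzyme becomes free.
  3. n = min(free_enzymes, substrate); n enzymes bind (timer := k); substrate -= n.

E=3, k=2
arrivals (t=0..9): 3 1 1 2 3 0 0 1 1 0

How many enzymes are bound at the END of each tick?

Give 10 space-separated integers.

Answer: 3 3 2 3 3 3 2 2 2 1

Derivation:
t=0: arr=3 -> substrate=0 bound=3 product=0
t=1: arr=1 -> substrate=1 bound=3 product=0
t=2: arr=1 -> substrate=0 bound=2 product=3
t=3: arr=2 -> substrate=1 bound=3 product=3
t=4: arr=3 -> substrate=2 bound=3 product=5
t=5: arr=0 -> substrate=1 bound=3 product=6
t=6: arr=0 -> substrate=0 bound=2 product=8
t=7: arr=1 -> substrate=0 bound=2 product=9
t=8: arr=1 -> substrate=0 bound=2 product=10
t=9: arr=0 -> substrate=0 bound=1 product=11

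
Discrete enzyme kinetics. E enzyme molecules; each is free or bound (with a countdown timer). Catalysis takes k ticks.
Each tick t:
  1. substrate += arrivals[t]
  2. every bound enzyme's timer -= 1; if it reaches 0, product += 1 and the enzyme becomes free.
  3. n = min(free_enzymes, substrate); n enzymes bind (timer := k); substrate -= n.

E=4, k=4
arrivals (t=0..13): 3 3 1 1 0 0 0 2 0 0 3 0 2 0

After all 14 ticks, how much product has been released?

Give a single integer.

Answer: 10

Derivation:
t=0: arr=3 -> substrate=0 bound=3 product=0
t=1: arr=3 -> substrate=2 bound=4 product=0
t=2: arr=1 -> substrate=3 bound=4 product=0
t=3: arr=1 -> substrate=4 bound=4 product=0
t=4: arr=0 -> substrate=1 bound=4 product=3
t=5: arr=0 -> substrate=0 bound=4 product=4
t=6: arr=0 -> substrate=0 bound=4 product=4
t=7: arr=2 -> substrate=2 bound=4 product=4
t=8: arr=0 -> substrate=0 bound=3 product=7
t=9: arr=0 -> substrate=0 bound=2 product=8
t=10: arr=3 -> substrate=1 bound=4 product=8
t=11: arr=0 -> substrate=1 bound=4 product=8
t=12: arr=2 -> substrate=1 bound=4 product=10
t=13: arr=0 -> substrate=1 bound=4 product=10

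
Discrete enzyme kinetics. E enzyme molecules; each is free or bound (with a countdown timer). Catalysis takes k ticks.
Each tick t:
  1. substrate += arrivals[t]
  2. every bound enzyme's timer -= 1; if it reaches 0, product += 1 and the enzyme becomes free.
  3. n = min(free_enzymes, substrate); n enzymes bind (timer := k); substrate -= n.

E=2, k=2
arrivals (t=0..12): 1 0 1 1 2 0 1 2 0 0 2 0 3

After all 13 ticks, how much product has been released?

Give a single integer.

Answer: 10

Derivation:
t=0: arr=1 -> substrate=0 bound=1 product=0
t=1: arr=0 -> substrate=0 bound=1 product=0
t=2: arr=1 -> substrate=0 bound=1 product=1
t=3: arr=1 -> substrate=0 bound=2 product=1
t=4: arr=2 -> substrate=1 bound=2 product=2
t=5: arr=0 -> substrate=0 bound=2 product=3
t=6: arr=1 -> substrate=0 bound=2 product=4
t=7: arr=2 -> substrate=1 bound=2 product=5
t=8: arr=0 -> substrate=0 bound=2 product=6
t=9: arr=0 -> substrate=0 bound=1 product=7
t=10: arr=2 -> substrate=0 bound=2 product=8
t=11: arr=0 -> substrate=0 bound=2 product=8
t=12: arr=3 -> substrate=1 bound=2 product=10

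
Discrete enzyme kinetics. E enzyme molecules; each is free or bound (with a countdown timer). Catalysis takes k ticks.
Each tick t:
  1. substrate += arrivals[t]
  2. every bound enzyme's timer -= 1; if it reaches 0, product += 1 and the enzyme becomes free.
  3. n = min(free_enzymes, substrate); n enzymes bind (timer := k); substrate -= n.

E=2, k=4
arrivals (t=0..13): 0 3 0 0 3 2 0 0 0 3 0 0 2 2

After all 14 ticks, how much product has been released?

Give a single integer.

t=0: arr=0 -> substrate=0 bound=0 product=0
t=1: arr=3 -> substrate=1 bound=2 product=0
t=2: arr=0 -> substrate=1 bound=2 product=0
t=3: arr=0 -> substrate=1 bound=2 product=0
t=4: arr=3 -> substrate=4 bound=2 product=0
t=5: arr=2 -> substrate=4 bound=2 product=2
t=6: arr=0 -> substrate=4 bound=2 product=2
t=7: arr=0 -> substrate=4 bound=2 product=2
t=8: arr=0 -> substrate=4 bound=2 product=2
t=9: arr=3 -> substrate=5 bound=2 product=4
t=10: arr=0 -> substrate=5 bound=2 product=4
t=11: arr=0 -> substrate=5 bound=2 product=4
t=12: arr=2 -> substrate=7 bound=2 product=4
t=13: arr=2 -> substrate=7 bound=2 product=6

Answer: 6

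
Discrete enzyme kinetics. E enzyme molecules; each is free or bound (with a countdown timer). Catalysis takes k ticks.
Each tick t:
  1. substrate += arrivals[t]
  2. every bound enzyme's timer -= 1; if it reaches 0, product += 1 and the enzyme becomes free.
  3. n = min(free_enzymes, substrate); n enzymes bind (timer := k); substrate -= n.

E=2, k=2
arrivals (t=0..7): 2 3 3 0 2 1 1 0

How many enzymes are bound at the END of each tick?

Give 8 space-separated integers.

Answer: 2 2 2 2 2 2 2 2

Derivation:
t=0: arr=2 -> substrate=0 bound=2 product=0
t=1: arr=3 -> substrate=3 bound=2 product=0
t=2: arr=3 -> substrate=4 bound=2 product=2
t=3: arr=0 -> substrate=4 bound=2 product=2
t=4: arr=2 -> substrate=4 bound=2 product=4
t=5: arr=1 -> substrate=5 bound=2 product=4
t=6: arr=1 -> substrate=4 bound=2 product=6
t=7: arr=0 -> substrate=4 bound=2 product=6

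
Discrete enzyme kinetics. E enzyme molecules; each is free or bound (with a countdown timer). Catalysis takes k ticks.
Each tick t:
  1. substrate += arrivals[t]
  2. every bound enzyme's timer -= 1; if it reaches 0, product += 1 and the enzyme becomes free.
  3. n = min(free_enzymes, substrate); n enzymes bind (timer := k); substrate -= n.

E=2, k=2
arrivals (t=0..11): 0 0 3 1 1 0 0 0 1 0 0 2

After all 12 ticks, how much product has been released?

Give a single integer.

Answer: 6

Derivation:
t=0: arr=0 -> substrate=0 bound=0 product=0
t=1: arr=0 -> substrate=0 bound=0 product=0
t=2: arr=3 -> substrate=1 bound=2 product=0
t=3: arr=1 -> substrate=2 bound=2 product=0
t=4: arr=1 -> substrate=1 bound=2 product=2
t=5: arr=0 -> substrate=1 bound=2 product=2
t=6: arr=0 -> substrate=0 bound=1 product=4
t=7: arr=0 -> substrate=0 bound=1 product=4
t=8: arr=1 -> substrate=0 bound=1 product=5
t=9: arr=0 -> substrate=0 bound=1 product=5
t=10: arr=0 -> substrate=0 bound=0 product=6
t=11: arr=2 -> substrate=0 bound=2 product=6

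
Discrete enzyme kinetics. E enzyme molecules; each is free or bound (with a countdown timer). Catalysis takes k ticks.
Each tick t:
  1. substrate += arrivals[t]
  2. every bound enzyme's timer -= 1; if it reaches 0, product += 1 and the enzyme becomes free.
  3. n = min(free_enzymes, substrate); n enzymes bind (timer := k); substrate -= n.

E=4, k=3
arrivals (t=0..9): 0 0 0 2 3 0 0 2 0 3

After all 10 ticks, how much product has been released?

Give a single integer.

Answer: 5

Derivation:
t=0: arr=0 -> substrate=0 bound=0 product=0
t=1: arr=0 -> substrate=0 bound=0 product=0
t=2: arr=0 -> substrate=0 bound=0 product=0
t=3: arr=2 -> substrate=0 bound=2 product=0
t=4: arr=3 -> substrate=1 bound=4 product=0
t=5: arr=0 -> substrate=1 bound=4 product=0
t=6: arr=0 -> substrate=0 bound=3 product=2
t=7: arr=2 -> substrate=0 bound=3 product=4
t=8: arr=0 -> substrate=0 bound=3 product=4
t=9: arr=3 -> substrate=1 bound=4 product=5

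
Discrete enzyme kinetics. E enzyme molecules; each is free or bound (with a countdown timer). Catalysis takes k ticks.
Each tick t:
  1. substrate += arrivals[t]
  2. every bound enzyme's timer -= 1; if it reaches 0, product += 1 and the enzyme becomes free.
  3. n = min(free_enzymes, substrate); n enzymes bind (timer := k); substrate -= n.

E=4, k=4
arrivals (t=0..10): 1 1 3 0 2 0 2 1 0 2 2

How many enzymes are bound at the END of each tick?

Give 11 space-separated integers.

t=0: arr=1 -> substrate=0 bound=1 product=0
t=1: arr=1 -> substrate=0 bound=2 product=0
t=2: arr=3 -> substrate=1 bound=4 product=0
t=3: arr=0 -> substrate=1 bound=4 product=0
t=4: arr=2 -> substrate=2 bound=4 product=1
t=5: arr=0 -> substrate=1 bound=4 product=2
t=6: arr=2 -> substrate=1 bound=4 product=4
t=7: arr=1 -> substrate=2 bound=4 product=4
t=8: arr=0 -> substrate=1 bound=4 product=5
t=9: arr=2 -> substrate=2 bound=4 product=6
t=10: arr=2 -> substrate=2 bound=4 product=8

Answer: 1 2 4 4 4 4 4 4 4 4 4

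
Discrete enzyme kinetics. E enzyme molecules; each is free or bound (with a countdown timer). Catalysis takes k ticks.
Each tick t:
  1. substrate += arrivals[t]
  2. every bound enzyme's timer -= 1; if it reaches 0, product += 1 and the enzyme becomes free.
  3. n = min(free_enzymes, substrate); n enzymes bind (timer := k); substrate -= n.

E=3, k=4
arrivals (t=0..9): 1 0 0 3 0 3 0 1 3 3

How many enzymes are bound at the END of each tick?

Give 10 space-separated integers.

Answer: 1 1 1 3 3 3 3 3 3 3

Derivation:
t=0: arr=1 -> substrate=0 bound=1 product=0
t=1: arr=0 -> substrate=0 bound=1 product=0
t=2: arr=0 -> substrate=0 bound=1 product=0
t=3: arr=3 -> substrate=1 bound=3 product=0
t=4: arr=0 -> substrate=0 bound=3 product=1
t=5: arr=3 -> substrate=3 bound=3 product=1
t=6: arr=0 -> substrate=3 bound=3 product=1
t=7: arr=1 -> substrate=2 bound=3 product=3
t=8: arr=3 -> substrate=4 bound=3 product=4
t=9: arr=3 -> substrate=7 bound=3 product=4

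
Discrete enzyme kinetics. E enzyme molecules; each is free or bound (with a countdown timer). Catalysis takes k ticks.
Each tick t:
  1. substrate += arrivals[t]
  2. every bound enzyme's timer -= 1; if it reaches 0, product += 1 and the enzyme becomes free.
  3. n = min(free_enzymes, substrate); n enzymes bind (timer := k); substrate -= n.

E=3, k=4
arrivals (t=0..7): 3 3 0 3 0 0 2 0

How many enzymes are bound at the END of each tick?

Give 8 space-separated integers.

Answer: 3 3 3 3 3 3 3 3

Derivation:
t=0: arr=3 -> substrate=0 bound=3 product=0
t=1: arr=3 -> substrate=3 bound=3 product=0
t=2: arr=0 -> substrate=3 bound=3 product=0
t=3: arr=3 -> substrate=6 bound=3 product=0
t=4: arr=0 -> substrate=3 bound=3 product=3
t=5: arr=0 -> substrate=3 bound=3 product=3
t=6: arr=2 -> substrate=5 bound=3 product=3
t=7: arr=0 -> substrate=5 bound=3 product=3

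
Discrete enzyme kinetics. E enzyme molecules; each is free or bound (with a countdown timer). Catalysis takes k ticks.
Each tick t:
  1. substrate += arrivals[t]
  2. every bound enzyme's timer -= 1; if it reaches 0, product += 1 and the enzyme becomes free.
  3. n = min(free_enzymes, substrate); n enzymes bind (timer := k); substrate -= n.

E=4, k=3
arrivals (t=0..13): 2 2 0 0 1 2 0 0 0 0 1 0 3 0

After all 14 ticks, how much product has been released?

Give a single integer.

t=0: arr=2 -> substrate=0 bound=2 product=0
t=1: arr=2 -> substrate=0 bound=4 product=0
t=2: arr=0 -> substrate=0 bound=4 product=0
t=3: arr=0 -> substrate=0 bound=2 product=2
t=4: arr=1 -> substrate=0 bound=1 product=4
t=5: arr=2 -> substrate=0 bound=3 product=4
t=6: arr=0 -> substrate=0 bound=3 product=4
t=7: arr=0 -> substrate=0 bound=2 product=5
t=8: arr=0 -> substrate=0 bound=0 product=7
t=9: arr=0 -> substrate=0 bound=0 product=7
t=10: arr=1 -> substrate=0 bound=1 product=7
t=11: arr=0 -> substrate=0 bound=1 product=7
t=12: arr=3 -> substrate=0 bound=4 product=7
t=13: arr=0 -> substrate=0 bound=3 product=8

Answer: 8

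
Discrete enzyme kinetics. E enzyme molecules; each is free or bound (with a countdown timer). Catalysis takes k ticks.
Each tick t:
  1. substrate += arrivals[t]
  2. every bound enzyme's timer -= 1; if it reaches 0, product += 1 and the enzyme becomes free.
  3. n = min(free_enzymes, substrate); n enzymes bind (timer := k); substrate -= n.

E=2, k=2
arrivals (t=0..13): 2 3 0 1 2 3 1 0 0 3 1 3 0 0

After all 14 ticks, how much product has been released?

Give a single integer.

Answer: 12

Derivation:
t=0: arr=2 -> substrate=0 bound=2 product=0
t=1: arr=3 -> substrate=3 bound=2 product=0
t=2: arr=0 -> substrate=1 bound=2 product=2
t=3: arr=1 -> substrate=2 bound=2 product=2
t=4: arr=2 -> substrate=2 bound=2 product=4
t=5: arr=3 -> substrate=5 bound=2 product=4
t=6: arr=1 -> substrate=4 bound=2 product=6
t=7: arr=0 -> substrate=4 bound=2 product=6
t=8: arr=0 -> substrate=2 bound=2 product=8
t=9: arr=3 -> substrate=5 bound=2 product=8
t=10: arr=1 -> substrate=4 bound=2 product=10
t=11: arr=3 -> substrate=7 bound=2 product=10
t=12: arr=0 -> substrate=5 bound=2 product=12
t=13: arr=0 -> substrate=5 bound=2 product=12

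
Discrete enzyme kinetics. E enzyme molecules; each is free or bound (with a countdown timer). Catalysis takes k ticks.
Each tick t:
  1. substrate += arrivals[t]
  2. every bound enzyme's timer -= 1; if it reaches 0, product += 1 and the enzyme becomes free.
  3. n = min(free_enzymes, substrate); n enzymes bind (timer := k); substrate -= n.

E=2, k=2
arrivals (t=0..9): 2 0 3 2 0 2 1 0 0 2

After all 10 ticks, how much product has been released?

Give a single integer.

t=0: arr=2 -> substrate=0 bound=2 product=0
t=1: arr=0 -> substrate=0 bound=2 product=0
t=2: arr=3 -> substrate=1 bound=2 product=2
t=3: arr=2 -> substrate=3 bound=2 product=2
t=4: arr=0 -> substrate=1 bound=2 product=4
t=5: arr=2 -> substrate=3 bound=2 product=4
t=6: arr=1 -> substrate=2 bound=2 product=6
t=7: arr=0 -> substrate=2 bound=2 product=6
t=8: arr=0 -> substrate=0 bound=2 product=8
t=9: arr=2 -> substrate=2 bound=2 product=8

Answer: 8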